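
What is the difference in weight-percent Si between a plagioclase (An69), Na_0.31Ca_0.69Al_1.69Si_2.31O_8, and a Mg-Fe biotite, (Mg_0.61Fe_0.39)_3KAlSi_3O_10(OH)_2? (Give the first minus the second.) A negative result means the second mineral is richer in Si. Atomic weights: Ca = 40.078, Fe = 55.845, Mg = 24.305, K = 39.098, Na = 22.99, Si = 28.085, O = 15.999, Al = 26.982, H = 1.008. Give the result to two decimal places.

5.19 percentage points

Si in Na_0.31Ca_0.69Al_1.69Si_2.31O_8: molar mass 273.249 g/mol; 2.31×28.085 = 64.876 g → 23.74 wt%.
Si in (Mg_0.61Fe_0.39)_3KAlSi_3O_10(OH)_2: molar mass 454.156 g/mol; 3×28.085 = 84.255 g → 18.55 wt%.
Difference = 23.74 − 18.55 = 5.19 percentage points.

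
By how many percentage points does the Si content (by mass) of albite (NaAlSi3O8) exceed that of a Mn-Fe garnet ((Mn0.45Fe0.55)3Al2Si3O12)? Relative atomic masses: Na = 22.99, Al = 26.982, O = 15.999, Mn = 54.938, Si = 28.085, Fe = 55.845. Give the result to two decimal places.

15.16 percentage points

M(NaAlSi3O8) = 262.219 g/mol, so wt% Si = 84.255/262.219 × 100 = 32.13%.
M((Mn0.45Fe0.55)3Al2Si3O12) = 496.518 g/mol, so wt% Si = 84.255/496.518 × 100 = 16.97%.
32.13 − 16.97 = 15.16 pp.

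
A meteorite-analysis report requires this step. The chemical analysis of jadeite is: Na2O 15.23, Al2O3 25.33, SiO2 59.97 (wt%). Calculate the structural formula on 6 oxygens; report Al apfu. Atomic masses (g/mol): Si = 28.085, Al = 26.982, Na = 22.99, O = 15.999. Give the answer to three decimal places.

Na2O (M=61.979): mol = 0.24573; Na = 0.49146, O = 0.24573.
Al2O3 (M=101.961): mol = 0.24843; Al = 0.49686, O = 0.74529.
SiO2 (M=60.083): mol = 0.99812; Si = 0.99812, O = 1.99624.
ΣO = 2.98726; factor = 6/ΣO = 2.00853.
Al apfu = 0.49686 × 2.00853 = 0.998.

0.998 Al apfu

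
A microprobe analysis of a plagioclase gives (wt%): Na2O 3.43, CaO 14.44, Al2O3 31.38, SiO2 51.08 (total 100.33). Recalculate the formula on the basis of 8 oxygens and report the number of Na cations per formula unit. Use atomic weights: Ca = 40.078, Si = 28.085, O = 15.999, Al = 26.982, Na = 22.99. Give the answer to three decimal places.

0.302 Na apfu

Na2O (M=61.979): mol = 0.05534; Na = 0.11068, O = 0.05534.
CaO (M=56.077): mol = 0.25750; Ca = 0.25750, O = 0.25750.
Al2O3 (M=101.961): mol = 0.30776; Al = 0.61552, O = 0.92328.
SiO2 (M=60.083): mol = 0.85016; Si = 0.85016, O = 1.70032.
ΣO = 2.93644; factor = 8/ΣO = 2.72439.
Na apfu = 0.11068 × 2.72439 = 0.302.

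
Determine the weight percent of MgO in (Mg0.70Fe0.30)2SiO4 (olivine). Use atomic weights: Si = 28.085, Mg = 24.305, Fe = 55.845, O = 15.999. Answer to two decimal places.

Molar mass of (Mg0.70Fe0.30)2SiO4 = 1.40*24.305 + 0.60*55.845 + 1*28.085 + 4*15.999 = 159.615 g/mol.
Each formula unit contains 1.40 Mg, equivalent to 1.40/1 = 1.4000 mol MgO.
M(MgO) = 1×24.305 + 1×15.999 = 40.304 g/mol.
Mass of MgO per formula unit = 1.4000 × 40.304 = 56.426 g.
MgO wt% = 56.426 / 159.615 × 100 = 35.35%.

35.35 wt%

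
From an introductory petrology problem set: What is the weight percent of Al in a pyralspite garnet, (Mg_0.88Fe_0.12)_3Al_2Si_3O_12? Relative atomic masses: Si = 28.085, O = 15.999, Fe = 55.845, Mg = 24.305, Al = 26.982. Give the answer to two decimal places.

M((Mg_0.88Fe_0.12)_3Al_2Si_3O_12) = 414.476 g/mol.
Al contributes 2 × 26.982 = 53.964 g per mole.
53.964/414.476 = 0.1302 → 13.02%.

13.02 wt%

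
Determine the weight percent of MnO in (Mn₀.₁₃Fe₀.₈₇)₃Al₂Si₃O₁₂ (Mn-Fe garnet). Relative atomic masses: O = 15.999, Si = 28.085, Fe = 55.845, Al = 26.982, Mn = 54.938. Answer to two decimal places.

5.56 wt%

Molar mass of (Mn₀.₁₃Fe₀.₈₇)₃Al₂Si₃O₁₂ = 0.39×54.938 + 2.61×55.845 + 2×26.982 + 3×28.085 + 12×15.999 = 497.388 g/mol.
Each formula unit contains 0.39 Mn, equivalent to 0.39/1 = 0.3900 mol MnO.
M(MnO) = 1×54.938 + 1×15.999 = 70.937 g/mol.
Mass of MnO per formula unit = 0.3900 × 70.937 = 27.665 g.
MnO wt% = 27.665 / 497.388 × 100 = 5.56%.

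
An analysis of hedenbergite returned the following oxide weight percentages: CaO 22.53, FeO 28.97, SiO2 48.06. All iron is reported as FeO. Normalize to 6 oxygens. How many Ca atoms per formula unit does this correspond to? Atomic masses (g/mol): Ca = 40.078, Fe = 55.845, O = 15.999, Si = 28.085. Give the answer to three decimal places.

1.002 Ca apfu

CaO (M=56.077): mol = 0.40177; Ca = 0.40177, O = 0.40177.
FeO (M=71.844): mol = 0.40323; Fe = 0.40323, O = 0.40323.
SiO2 (M=60.083): mol = 0.79989; Si = 0.79989, O = 1.59978.
ΣO = 2.40478; factor = 6/ΣO = 2.49503.
Ca apfu = 0.40177 × 2.49503 = 1.002.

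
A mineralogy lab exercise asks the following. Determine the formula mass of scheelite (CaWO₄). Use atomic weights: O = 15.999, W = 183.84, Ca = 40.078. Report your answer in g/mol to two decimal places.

The formula mass is the sum 1*40.078 + 1*183.84 + 4*15.999.

287.91 g/mol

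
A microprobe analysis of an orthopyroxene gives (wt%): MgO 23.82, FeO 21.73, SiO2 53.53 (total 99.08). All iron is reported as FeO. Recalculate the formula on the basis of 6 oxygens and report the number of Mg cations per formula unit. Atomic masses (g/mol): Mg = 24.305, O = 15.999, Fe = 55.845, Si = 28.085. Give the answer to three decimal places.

1.325 Mg apfu

MgO: 23.82/40.304 = 0.59101 mol → 0.59101 mol Mg, 0.59101 mol O.
FeO: 21.73/71.844 = 0.30246 mol → 0.30246 mol Fe, 0.30246 mol O.
SiO2: 53.53/60.083 = 0.89093 mol → 0.89093 mol Si, 1.78186 mol O.
Total oxygen = 2.67533 mol. Normalization factor = 6/2.67533 = 2.24271.
Mg per 6 O = 0.59101 × 2.24271 = 1.325.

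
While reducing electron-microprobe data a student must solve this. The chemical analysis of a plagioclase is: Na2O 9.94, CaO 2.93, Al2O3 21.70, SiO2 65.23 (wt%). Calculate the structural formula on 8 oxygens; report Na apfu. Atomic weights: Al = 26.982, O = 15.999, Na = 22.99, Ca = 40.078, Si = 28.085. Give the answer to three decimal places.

0.849 Na apfu

Na2O: 9.94/61.979 = 0.16038 mol → 0.32076 mol Na, 0.16038 mol O.
CaO: 2.93/56.077 = 0.05225 mol → 0.05225 mol Ca, 0.05225 mol O.
Al2O3: 21.70/101.961 = 0.21283 mol → 0.42566 mol Al, 0.63849 mol O.
SiO2: 65.23/60.083 = 1.08566 mol → 1.08566 mol Si, 2.17132 mol O.
Total oxygen = 3.02244 mol. Normalization factor = 8/3.02244 = 2.64687.
Na per 8 O = 0.32076 × 2.64687 = 0.849.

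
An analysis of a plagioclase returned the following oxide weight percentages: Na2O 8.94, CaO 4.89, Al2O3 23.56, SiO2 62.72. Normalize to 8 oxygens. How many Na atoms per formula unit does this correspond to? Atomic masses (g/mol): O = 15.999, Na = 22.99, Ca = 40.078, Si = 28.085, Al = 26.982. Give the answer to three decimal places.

Na2O (M=61.979): mol = 0.14424; Na = 0.28848, O = 0.14424.
CaO (M=56.077): mol = 0.08720; Ca = 0.08720, O = 0.08720.
Al2O3 (M=101.961): mol = 0.23107; Al = 0.46214, O = 0.69321.
SiO2 (M=60.083): mol = 1.04389; Si = 1.04389, O = 2.08778.
ΣO = 3.01243; factor = 8/ΣO = 2.65566.
Na apfu = 0.28848 × 2.65566 = 0.766.

0.766 Na apfu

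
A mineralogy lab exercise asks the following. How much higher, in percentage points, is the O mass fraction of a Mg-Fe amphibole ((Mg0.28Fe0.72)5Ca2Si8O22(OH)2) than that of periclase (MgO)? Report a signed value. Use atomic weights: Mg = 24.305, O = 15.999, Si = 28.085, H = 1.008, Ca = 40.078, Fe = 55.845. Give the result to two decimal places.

O in (Mg0.28Fe0.72)5Ca2Si8O22(OH)2: molar mass 925.897 g/mol; 24×15.999 = 383.976 g → 41.47 wt%.
O in MgO: molar mass 40.304 g/mol; 1×15.999 = 15.999 g → 39.70 wt%.
Difference = 41.47 − 39.70 = 1.77 percentage points.

1.77 percentage points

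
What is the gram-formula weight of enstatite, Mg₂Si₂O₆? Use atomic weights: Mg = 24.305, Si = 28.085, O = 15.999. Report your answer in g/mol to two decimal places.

M = 2×24.305 + 2×28.085 + 6×15.999

200.77 g/mol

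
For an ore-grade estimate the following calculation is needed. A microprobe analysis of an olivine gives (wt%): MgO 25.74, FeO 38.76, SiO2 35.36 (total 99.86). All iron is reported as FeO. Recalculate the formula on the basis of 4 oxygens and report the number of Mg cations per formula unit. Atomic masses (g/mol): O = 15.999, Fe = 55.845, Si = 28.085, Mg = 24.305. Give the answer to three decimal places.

1.085 Mg apfu

25.74 wt% MgO ÷ 40.304 g/mol = 0.63865 mol, giving 0.63865 Mg and 0.63865 O.
38.76 wt% FeO ÷ 71.844 g/mol = 0.53950 mol, giving 0.53950 Fe and 0.53950 O.
35.36 wt% SiO2 ÷ 60.083 g/mol = 0.58852 mol, giving 0.58852 Si and 1.17704 O.
Oxygen sums to 2.35519; scaling by 4/2.35519 = 1.69838 puts the formula on 4 O.
Mg: 0.63865 × 1.69838 = 1.085 atoms per formula unit.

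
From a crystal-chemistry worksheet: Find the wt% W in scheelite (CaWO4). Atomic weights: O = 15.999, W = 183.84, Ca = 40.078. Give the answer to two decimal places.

M(CaWO4) = 287.914 g/mol.
W contributes 1 × 183.84 = 183.840 g per mole.
183.840/287.914 = 0.6385 → 63.85%.

63.85 weight percent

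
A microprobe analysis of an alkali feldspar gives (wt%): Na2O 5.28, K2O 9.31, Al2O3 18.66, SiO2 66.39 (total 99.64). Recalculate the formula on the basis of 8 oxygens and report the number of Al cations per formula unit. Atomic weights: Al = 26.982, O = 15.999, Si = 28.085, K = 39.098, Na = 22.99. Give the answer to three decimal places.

0.995 Al apfu

Na2O: 5.28/61.979 = 0.08519 mol → 0.17038 mol Na, 0.08519 mol O.
K2O: 9.31/94.195 = 0.09884 mol → 0.19768 mol K, 0.09884 mol O.
Al2O3: 18.66/101.961 = 0.18301 mol → 0.36602 mol Al, 0.54903 mol O.
SiO2: 66.39/60.083 = 1.10497 mol → 1.10497 mol Si, 2.20994 mol O.
Total oxygen = 2.94300 mol. Normalization factor = 8/2.94300 = 2.71831.
Al per 8 O = 0.36602 × 2.71831 = 0.995.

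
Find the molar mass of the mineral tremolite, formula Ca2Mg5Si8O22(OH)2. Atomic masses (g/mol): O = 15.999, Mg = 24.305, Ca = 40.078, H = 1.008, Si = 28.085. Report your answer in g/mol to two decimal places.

812.35 g/mol

The formula mass is the sum 2×40.078 + 5×24.305 + 8×28.085 + 24×15.999 + 2×1.008.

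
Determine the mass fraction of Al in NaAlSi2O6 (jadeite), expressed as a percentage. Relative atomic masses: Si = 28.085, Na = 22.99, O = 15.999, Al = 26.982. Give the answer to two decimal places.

Molar mass of NaAlSi2O6: 1×22.99 + 1×26.982 + 2×28.085 + 6×15.999 = 202.136 g/mol.
Mass of Al per formula unit: 1 × 26.982 = 26.982 g.
Weight fraction Al = 26.982 / 202.136 = 0.1335.

13.35 weight percent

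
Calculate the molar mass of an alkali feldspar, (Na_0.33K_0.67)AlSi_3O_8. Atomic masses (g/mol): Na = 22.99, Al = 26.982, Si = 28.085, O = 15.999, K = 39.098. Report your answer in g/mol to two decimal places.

273.01 g/mol

M = 0.33×22.99 + 0.67×39.098 + 1×26.982 + 3×28.085 + 8×15.999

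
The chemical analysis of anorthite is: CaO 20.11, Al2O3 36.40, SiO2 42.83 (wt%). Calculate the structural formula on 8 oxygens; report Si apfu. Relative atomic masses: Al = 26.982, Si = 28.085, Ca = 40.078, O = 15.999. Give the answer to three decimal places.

CaO (M=56.077): mol = 0.35861; Ca = 0.35861, O = 0.35861.
Al2O3 (M=101.961): mol = 0.35700; Al = 0.71400, O = 1.07100.
SiO2 (M=60.083): mol = 0.71285; Si = 0.71285, O = 1.42570.
ΣO = 2.85531; factor = 8/ΣO = 2.80180.
Si apfu = 0.71285 × 2.80180 = 1.997.

1.997 Si apfu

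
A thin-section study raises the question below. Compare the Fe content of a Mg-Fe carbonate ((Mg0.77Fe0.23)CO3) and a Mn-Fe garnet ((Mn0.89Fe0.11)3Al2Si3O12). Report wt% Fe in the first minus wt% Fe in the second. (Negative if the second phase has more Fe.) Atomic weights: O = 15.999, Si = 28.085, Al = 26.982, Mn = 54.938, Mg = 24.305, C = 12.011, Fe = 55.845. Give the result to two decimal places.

10.31 percentage points

First mineral: 12.844 g Fe in 91.567 g formula = 14.03 wt% Fe.
Second mineral: 18.429 g Fe in 495.320 g formula = 3.72 wt% Fe.
14.03% − 3.72% gives a difference of 10.31 percentage points.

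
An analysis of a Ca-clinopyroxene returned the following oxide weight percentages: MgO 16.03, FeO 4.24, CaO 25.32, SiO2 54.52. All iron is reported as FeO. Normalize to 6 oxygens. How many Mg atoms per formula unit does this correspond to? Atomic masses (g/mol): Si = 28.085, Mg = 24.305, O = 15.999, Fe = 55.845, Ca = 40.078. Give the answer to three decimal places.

MgO (M=40.304): mol = 0.39773; Mg = 0.39773, O = 0.39773.
FeO (M=71.844): mol = 0.05902; Fe = 0.05902, O = 0.05902.
CaO (M=56.077): mol = 0.45152; Ca = 0.45152, O = 0.45152.
SiO2 (M=60.083): mol = 0.90741; Si = 0.90741, O = 1.81482.
ΣO = 2.72309; factor = 6/ΣO = 2.20338.
Mg apfu = 0.39773 × 2.20338 = 0.876.

0.876 Mg apfu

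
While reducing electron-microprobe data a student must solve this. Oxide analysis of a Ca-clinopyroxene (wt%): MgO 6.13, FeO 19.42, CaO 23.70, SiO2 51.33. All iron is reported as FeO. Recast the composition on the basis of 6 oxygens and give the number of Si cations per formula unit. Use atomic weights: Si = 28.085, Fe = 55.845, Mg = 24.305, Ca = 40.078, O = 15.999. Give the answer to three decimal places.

6.13 wt% MgO ÷ 40.304 g/mol = 0.15209 mol, giving 0.15209 Mg and 0.15209 O.
19.42 wt% FeO ÷ 71.844 g/mol = 0.27031 mol, giving 0.27031 Fe and 0.27031 O.
23.70 wt% CaO ÷ 56.077 g/mol = 0.42263 mol, giving 0.42263 Ca and 0.42263 O.
51.33 wt% SiO2 ÷ 60.083 g/mol = 0.85432 mol, giving 0.85432 Si and 1.70864 O.
Oxygen sums to 2.55367; scaling by 6/2.55367 = 2.34956 puts the formula on 6 O.
Si: 0.85432 × 2.34956 = 2.007 atoms per formula unit.

2.007 Si apfu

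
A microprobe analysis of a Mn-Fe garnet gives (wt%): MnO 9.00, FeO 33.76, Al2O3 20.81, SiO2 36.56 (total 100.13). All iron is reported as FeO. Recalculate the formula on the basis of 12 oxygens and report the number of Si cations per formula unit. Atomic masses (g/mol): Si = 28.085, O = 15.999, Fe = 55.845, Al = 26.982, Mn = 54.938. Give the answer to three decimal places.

3.010 Si apfu

9.00 wt% MnO ÷ 70.937 g/mol = 0.12687 mol, giving 0.12687 Mn and 0.12687 O.
33.76 wt% FeO ÷ 71.844 g/mol = 0.46991 mol, giving 0.46991 Fe and 0.46991 O.
20.81 wt% Al2O3 ÷ 101.961 g/mol = 0.20410 mol, giving 0.40820 Al and 0.61230 O.
36.56 wt% SiO2 ÷ 60.083 g/mol = 0.60849 mol, giving 0.60849 Si and 1.21698 O.
Oxygen sums to 2.42606; scaling by 12/2.42606 = 4.94629 puts the formula on 12 O.
Si: 0.60849 × 4.94629 = 3.010 atoms per formula unit.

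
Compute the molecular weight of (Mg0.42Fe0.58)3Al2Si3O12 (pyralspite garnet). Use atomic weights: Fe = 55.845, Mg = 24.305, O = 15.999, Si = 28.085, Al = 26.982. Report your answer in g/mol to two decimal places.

458.00 g/mol

The formula mass is the sum 1.26·24.305 + 1.74·55.845 + 2·26.982 + 3·28.085 + 12·15.999.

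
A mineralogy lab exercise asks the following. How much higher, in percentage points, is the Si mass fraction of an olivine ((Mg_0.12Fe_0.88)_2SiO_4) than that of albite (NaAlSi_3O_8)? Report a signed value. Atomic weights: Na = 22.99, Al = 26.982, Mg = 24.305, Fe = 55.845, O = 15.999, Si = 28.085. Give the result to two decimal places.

-17.82 percentage points

M((Mg_0.12Fe_0.88)_2SiO_4) = 196.201 g/mol, so wt% Si = 28.085/196.201 × 100 = 14.31%.
M(NaAlSi_3O_8) = 262.219 g/mol, so wt% Si = 84.255/262.219 × 100 = 32.13%.
14.31 − 32.13 = -17.82 pp.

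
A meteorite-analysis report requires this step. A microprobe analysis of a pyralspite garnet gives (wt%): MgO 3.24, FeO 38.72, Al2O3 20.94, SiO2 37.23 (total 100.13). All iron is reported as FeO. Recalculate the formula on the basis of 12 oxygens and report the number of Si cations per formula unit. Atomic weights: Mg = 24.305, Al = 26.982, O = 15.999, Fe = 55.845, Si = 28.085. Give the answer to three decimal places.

3.005 Si apfu

MgO: 3.24/40.304 = 0.08039 mol → 0.08039 mol Mg, 0.08039 mol O.
FeO: 38.72/71.844 = 0.53895 mol → 0.53895 mol Fe, 0.53895 mol O.
Al2O3: 20.94/101.961 = 0.20537 mol → 0.41074 mol Al, 0.61611 mol O.
SiO2: 37.23/60.083 = 0.61964 mol → 0.61964 mol Si, 1.23928 mol O.
Total oxygen = 2.47473 mol. Normalization factor = 12/2.47473 = 4.84901.
Si per 12 O = 0.61964 × 4.84901 = 3.005.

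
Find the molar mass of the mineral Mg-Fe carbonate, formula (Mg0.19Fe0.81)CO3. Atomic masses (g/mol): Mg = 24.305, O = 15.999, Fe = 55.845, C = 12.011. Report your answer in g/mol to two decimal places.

The formula mass is the sum 0.19×24.305 + 0.81×55.845 + 1×12.011 + 3×15.999.

109.86 g/mol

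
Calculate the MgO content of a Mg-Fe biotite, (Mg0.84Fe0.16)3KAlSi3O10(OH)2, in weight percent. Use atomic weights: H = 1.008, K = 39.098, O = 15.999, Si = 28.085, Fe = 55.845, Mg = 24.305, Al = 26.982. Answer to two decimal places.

Formula mass = 432.393 g/mol.
2.52 Mg → 2.5200 mol MgO per formula unit; M(MgO) = 40.304, so MgO mass = 101.566 g.
101.566/432.393 × 100 = 23.49 wt%.

23.49 wt%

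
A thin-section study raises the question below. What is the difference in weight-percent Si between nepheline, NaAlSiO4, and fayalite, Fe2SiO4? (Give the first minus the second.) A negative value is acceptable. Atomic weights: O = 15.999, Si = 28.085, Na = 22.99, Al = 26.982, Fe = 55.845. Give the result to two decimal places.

5.99 percentage points

M(NaAlSiO4) = 142.053 g/mol, so wt% Si = 28.085/142.053 × 100 = 19.77%.
M(Fe2SiO4) = 203.771 g/mol, so wt% Si = 28.085/203.771 × 100 = 13.78%.
19.77 − 13.78 = 5.99 pp.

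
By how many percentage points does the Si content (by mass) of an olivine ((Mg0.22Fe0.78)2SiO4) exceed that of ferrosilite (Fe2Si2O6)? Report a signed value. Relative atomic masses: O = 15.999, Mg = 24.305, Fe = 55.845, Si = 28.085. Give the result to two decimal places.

-6.50 percentage points

First mineral: 28.085 g Si in 189.893 g formula = 14.79 wt% Si.
Second mineral: 56.170 g Si in 263.854 g formula = 21.29 wt% Si.
14.79% − 21.29% gives a difference of -6.50 percentage points.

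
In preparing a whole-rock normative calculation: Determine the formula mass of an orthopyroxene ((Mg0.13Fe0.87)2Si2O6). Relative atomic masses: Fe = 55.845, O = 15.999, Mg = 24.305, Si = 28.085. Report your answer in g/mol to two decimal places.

255.65 g/mol

M = 0.26*24.305 + 1.74*55.845 + 2*28.085 + 6*15.999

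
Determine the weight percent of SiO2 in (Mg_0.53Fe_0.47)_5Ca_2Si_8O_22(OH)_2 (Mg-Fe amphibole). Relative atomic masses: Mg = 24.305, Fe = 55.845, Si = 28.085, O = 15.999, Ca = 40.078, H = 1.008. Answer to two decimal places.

Formula mass = 886.472 g/mol.
8 Si → 8.0000 mol SiO2 per formula unit; M(SiO2) = 60.083, so SiO2 mass = 480.664 g.
480.664/886.472 × 100 = 54.22 wt%.

54.22 wt%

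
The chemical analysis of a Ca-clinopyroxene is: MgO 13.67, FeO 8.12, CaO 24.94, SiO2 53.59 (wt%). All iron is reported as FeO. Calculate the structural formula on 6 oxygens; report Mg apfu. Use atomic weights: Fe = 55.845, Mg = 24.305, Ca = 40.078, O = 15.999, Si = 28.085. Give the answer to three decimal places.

0.759 Mg apfu

MgO: 13.67/40.304 = 0.33917 mol → 0.33917 mol Mg, 0.33917 mol O.
FeO: 8.12/71.844 = 0.11302 mol → 0.11302 mol Fe, 0.11302 mol O.
CaO: 24.94/56.077 = 0.44475 mol → 0.44475 mol Ca, 0.44475 mol O.
SiO2: 53.59/60.083 = 0.89193 mol → 0.89193 mol Si, 1.78386 mol O.
Total oxygen = 2.68080 mol. Normalization factor = 6/2.68080 = 2.23814.
Mg per 6 O = 0.33917 × 2.23814 = 0.759.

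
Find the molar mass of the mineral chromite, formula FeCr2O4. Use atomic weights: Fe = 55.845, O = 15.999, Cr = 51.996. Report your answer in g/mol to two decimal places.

The formula mass is the sum 1·55.845 + 2·51.996 + 4·15.999.

223.83 g/mol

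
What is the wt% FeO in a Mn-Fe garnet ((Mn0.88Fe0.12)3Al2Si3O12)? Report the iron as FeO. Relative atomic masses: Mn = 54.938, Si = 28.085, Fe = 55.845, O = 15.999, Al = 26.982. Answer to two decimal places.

M((Mn0.88Fe0.12)3Al2Si3O12) = 495.348 g/mol; M(FeO) = 71.844 g/mol.
Moles FeO per formula unit = 0.36 Fe ÷ 1 = 0.3600.
FeO fraction = (0.3600 × 71.844) / 495.348 = 25.864/495.348 = 0.0522.

5.22 wt%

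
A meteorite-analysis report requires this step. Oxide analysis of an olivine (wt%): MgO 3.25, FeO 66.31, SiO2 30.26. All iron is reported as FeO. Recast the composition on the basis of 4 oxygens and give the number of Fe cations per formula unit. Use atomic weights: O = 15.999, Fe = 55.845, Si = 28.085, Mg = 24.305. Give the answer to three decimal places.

1.836 Fe apfu

MgO: 3.25/40.304 = 0.08064 mol → 0.08064 mol Mg, 0.08064 mol O.
FeO: 66.31/71.844 = 0.92297 mol → 0.92297 mol Fe, 0.92297 mol O.
SiO2: 30.26/60.083 = 0.50364 mol → 0.50364 mol Si, 1.00728 mol O.
Total oxygen = 2.01089 mol. Normalization factor = 4/2.01089 = 1.98917.
Fe per 4 O = 0.92297 × 1.98917 = 1.836.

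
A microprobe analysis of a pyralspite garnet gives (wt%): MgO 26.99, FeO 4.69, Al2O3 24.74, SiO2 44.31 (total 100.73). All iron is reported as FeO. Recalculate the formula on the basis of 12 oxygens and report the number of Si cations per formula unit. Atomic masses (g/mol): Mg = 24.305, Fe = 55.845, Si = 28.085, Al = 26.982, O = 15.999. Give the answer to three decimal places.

MgO (M=40.304): mol = 0.66966; Mg = 0.66966, O = 0.66966.
FeO (M=71.844): mol = 0.06528; Fe = 0.06528, O = 0.06528.
Al2O3 (M=101.961): mol = 0.24264; Al = 0.48528, O = 0.72792.
SiO2 (M=60.083): mol = 0.73748; Si = 0.73748, O = 1.47496.
ΣO = 2.93782; factor = 12/ΣO = 4.08466.
Si apfu = 0.73748 × 4.08466 = 3.012.

3.012 Si apfu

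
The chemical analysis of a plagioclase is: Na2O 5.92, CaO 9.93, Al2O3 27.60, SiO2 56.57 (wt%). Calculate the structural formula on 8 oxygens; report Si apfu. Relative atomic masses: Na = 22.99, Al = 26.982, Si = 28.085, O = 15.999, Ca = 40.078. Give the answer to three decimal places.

2.538 Si apfu

5.92 wt% Na2O ÷ 61.979 g/mol = 0.09552 mol, giving 0.19104 Na and 0.09552 O.
9.93 wt% CaO ÷ 56.077 g/mol = 0.17708 mol, giving 0.17708 Ca and 0.17708 O.
27.60 wt% Al2O3 ÷ 101.961 g/mol = 0.27069 mol, giving 0.54138 Al and 0.81207 O.
56.57 wt% SiO2 ÷ 60.083 g/mol = 0.94153 mol, giving 0.94153 Si and 1.88306 O.
Oxygen sums to 2.96773; scaling by 8/2.96773 = 2.69566 puts the formula on 8 O.
Si: 0.94153 × 2.69566 = 2.538 atoms per formula unit.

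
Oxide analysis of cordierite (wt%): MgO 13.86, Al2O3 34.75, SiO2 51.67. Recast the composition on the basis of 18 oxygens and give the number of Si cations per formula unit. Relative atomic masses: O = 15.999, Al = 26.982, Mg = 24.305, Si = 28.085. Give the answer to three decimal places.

5.016 Si apfu

MgO: 13.86/40.304 = 0.34389 mol → 0.34389 mol Mg, 0.34389 mol O.
Al2O3: 34.75/101.961 = 0.34082 mol → 0.68164 mol Al, 1.02246 mol O.
SiO2: 51.67/60.083 = 0.85998 mol → 0.85998 mol Si, 1.71996 mol O.
Total oxygen = 3.08631 mol. Normalization factor = 18/3.08631 = 5.83221.
Si per 18 O = 0.85998 × 5.83221 = 5.016.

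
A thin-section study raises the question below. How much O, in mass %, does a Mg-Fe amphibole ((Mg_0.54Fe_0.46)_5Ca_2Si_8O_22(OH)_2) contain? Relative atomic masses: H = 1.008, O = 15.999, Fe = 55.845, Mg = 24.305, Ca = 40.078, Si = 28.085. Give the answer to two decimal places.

Formula mass = 2.70×24.305 + 2.30×55.845 + 2×40.078 + 8×28.085 + 24×15.999 + 2×1.008 = 884.895 g/mol, of which 383.976 g is O.
So O makes up 383.976/884.895 = 0.4339 of the mass, i.e. 43.39%.

43.39 mass %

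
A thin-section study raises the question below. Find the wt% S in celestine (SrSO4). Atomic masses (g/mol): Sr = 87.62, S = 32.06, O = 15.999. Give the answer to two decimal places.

17.45 mass %

Formula mass = 1×87.62 + 1×32.06 + 4×15.999 = 183.676 g/mol, of which 32.060 g is S.
So S makes up 32.060/183.676 = 0.1745 of the mass, i.e. 17.45%.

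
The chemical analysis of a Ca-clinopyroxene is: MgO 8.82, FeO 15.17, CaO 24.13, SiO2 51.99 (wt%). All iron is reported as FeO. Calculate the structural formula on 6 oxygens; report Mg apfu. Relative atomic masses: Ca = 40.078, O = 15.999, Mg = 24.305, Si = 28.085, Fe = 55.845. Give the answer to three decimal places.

8.82 wt% MgO ÷ 40.304 g/mol = 0.21884 mol, giving 0.21884 Mg and 0.21884 O.
15.17 wt% FeO ÷ 71.844 g/mol = 0.21115 mol, giving 0.21115 Fe and 0.21115 O.
24.13 wt% CaO ÷ 56.077 g/mol = 0.43030 mol, giving 0.43030 Ca and 0.43030 O.
51.99 wt% SiO2 ÷ 60.083 g/mol = 0.86530 mol, giving 0.86530 Si and 1.73060 O.
Oxygen sums to 2.59089; scaling by 6/2.59089 = 2.31581 puts the formula on 6 O.
Mg: 0.21884 × 2.31581 = 0.507 atoms per formula unit.

0.507 Mg apfu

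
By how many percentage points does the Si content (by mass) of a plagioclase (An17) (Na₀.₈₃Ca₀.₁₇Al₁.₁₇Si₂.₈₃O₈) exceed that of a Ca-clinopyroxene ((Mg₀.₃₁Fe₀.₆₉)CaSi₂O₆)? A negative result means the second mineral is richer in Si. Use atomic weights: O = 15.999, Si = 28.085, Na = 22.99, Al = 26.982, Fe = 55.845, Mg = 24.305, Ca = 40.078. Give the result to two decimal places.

6.43 percentage points

Si in Na₀.₈₃Ca₀.₁₇Al₁.₁₇Si₂.₈₃O₈: molar mass 264.936 g/mol; 2.83×28.085 = 79.481 g → 30.00 wt%.
Si in (Mg₀.₃₁Fe₀.₆₉)CaSi₂O₆: molar mass 238.310 g/mol; 2×28.085 = 56.170 g → 23.57 wt%.
Difference = 30.00 − 23.57 = 6.43 percentage points.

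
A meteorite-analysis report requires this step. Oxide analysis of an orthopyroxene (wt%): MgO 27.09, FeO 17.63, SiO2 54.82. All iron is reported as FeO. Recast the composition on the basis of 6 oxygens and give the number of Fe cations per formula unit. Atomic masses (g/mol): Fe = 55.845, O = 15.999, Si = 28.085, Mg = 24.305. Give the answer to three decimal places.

0.537 Fe apfu

MgO (M=40.304): mol = 0.67214; Mg = 0.67214, O = 0.67214.
FeO (M=71.844): mol = 0.24539; Fe = 0.24539, O = 0.24539.
SiO2 (M=60.083): mol = 0.91240; Si = 0.91240, O = 1.82480.
ΣO = 2.74233; factor = 6/ΣO = 2.18792.
Fe apfu = 0.24539 × 2.18792 = 0.537.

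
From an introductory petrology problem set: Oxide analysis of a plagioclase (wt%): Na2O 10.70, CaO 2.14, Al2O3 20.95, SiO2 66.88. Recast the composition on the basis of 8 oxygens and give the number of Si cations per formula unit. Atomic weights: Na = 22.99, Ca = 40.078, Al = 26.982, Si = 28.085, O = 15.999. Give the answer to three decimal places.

2.916 Si apfu

Na2O: 10.70/61.979 = 0.17264 mol → 0.34528 mol Na, 0.17264 mol O.
CaO: 2.14/56.077 = 0.03816 mol → 0.03816 mol Ca, 0.03816 mol O.
Al2O3: 20.95/101.961 = 0.20547 mol → 0.41094 mol Al, 0.61641 mol O.
SiO2: 66.88/60.083 = 1.11313 mol → 1.11313 mol Si, 2.22626 mol O.
Total oxygen = 3.05347 mol. Normalization factor = 8/3.05347 = 2.61997.
Si per 8 O = 1.11313 × 2.61997 = 2.916.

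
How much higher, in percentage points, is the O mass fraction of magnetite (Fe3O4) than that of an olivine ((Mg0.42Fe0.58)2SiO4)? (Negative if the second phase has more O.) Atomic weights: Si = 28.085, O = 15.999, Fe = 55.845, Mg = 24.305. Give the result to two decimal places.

M(Fe3O4) = 231.531 g/mol, so wt% O = 63.996/231.531 × 100 = 27.64%.
M((Mg0.42Fe0.58)2SiO4) = 177.277 g/mol, so wt% O = 63.996/177.277 × 100 = 36.10%.
27.64 − 36.10 = -8.46 pp.

-8.46 percentage points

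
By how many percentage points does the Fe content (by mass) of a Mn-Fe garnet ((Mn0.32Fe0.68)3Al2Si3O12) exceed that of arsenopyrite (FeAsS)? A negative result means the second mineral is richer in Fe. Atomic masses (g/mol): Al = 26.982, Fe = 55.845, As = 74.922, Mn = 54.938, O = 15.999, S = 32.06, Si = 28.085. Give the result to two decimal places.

First mineral: 113.924 g Fe in 496.871 g formula = 22.93 wt% Fe.
Second mineral: 55.845 g Fe in 162.827 g formula = 34.30 wt% Fe.
22.93% − 34.30% gives a difference of -11.37 percentage points.

-11.37 percentage points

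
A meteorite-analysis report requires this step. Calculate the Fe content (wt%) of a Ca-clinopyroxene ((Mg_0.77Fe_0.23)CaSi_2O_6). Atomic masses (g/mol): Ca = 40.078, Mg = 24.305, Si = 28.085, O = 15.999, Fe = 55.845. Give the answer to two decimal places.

5.74 wt%

Molar mass of (Mg_0.77Fe_0.23)CaSi_2O_6: 0.77×24.305 + 0.23×55.845 + 1×40.078 + 2×28.085 + 6×15.999 = 223.801 g/mol.
Mass of Fe per formula unit: 0.23 × 55.845 = 12.844 g.
Weight fraction Fe = 12.844 / 223.801 = 0.0574.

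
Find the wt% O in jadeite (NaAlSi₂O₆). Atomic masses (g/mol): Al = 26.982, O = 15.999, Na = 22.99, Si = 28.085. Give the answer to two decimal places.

M(NaAlSi₂O₆) = 202.136 g/mol.
O contributes 6 × 15.999 = 95.994 g per mole.
95.994/202.136 = 0.4749 → 47.49%.

47.49 mass %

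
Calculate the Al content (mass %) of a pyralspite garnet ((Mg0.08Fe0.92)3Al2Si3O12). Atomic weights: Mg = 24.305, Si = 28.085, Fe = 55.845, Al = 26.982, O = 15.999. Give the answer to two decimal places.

11.01 mass %

Formula mass = 0.24×24.305 + 2.76×55.845 + 2×26.982 + 3×28.085 + 12×15.999 = 490.172 g/mol, of which 53.964 g is Al.
So Al makes up 53.964/490.172 = 0.1101 of the mass, i.e. 11.01%.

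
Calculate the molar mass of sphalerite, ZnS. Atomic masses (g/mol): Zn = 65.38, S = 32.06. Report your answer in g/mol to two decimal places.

The formula mass is the sum 1·65.38 + 1·32.06.

97.44 g/mol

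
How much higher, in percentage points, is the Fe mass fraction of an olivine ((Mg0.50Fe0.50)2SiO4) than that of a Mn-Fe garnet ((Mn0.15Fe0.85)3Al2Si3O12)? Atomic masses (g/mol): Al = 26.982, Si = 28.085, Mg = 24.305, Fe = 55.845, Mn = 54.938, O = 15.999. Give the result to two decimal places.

3.79 percentage points

Fe in (Mg0.50Fe0.50)2SiO4: molar mass 172.231 g/mol; 1×55.845 = 55.845 g → 32.42 wt%.
Fe in (Mn0.15Fe0.85)3Al2Si3O12: molar mass 497.334 g/mol; 2.55×55.845 = 142.405 g → 28.63 wt%.
Difference = 32.42 − 28.63 = 3.79 percentage points.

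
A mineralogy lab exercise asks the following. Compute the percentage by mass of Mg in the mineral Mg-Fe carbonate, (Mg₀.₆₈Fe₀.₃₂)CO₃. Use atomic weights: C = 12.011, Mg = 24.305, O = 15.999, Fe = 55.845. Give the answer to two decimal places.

M((Mg₀.₆₈Fe₀.₃₂)CO₃) = 94.406 g/mol.
Mg contributes 0.68 × 24.305 = 16.527 g per mole.
16.527/94.406 = 0.1751 → 17.51%.

17.51 wt%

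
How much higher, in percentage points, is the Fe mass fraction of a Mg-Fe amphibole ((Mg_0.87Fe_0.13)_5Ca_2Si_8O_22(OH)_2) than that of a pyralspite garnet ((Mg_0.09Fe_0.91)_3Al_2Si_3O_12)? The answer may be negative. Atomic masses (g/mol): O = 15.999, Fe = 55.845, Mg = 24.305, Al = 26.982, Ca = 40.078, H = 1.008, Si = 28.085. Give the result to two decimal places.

First mineral: 36.299 g Fe in 832.854 g formula = 4.36 wt% Fe.
Second mineral: 152.457 g Fe in 489.226 g formula = 31.16 wt% Fe.
4.36% − 31.16% gives a difference of -26.80 percentage points.

-26.80 percentage points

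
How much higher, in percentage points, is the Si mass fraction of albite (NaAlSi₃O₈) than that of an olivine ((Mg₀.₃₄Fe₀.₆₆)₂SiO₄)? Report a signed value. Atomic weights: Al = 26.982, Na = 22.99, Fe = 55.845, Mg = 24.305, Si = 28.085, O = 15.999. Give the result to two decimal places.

Si in NaAlSi₃O₈: molar mass 262.219 g/mol; 3×28.085 = 84.255 g → 32.13 wt%.
Si in (Mg₀.₃₄Fe₀.₆₆)₂SiO₄: molar mass 182.324 g/mol; 1×28.085 = 28.085 g → 15.40 wt%.
Difference = 32.13 − 15.40 = 16.73 percentage points.

16.73 percentage points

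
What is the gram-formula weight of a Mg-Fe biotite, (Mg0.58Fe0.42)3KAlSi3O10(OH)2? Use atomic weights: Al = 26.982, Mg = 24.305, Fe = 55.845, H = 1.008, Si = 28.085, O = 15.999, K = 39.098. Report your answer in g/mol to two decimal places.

M = 1.74×24.305 + 1.26×55.845 + 1×39.098 + 1×26.982 + 3×28.085 + 12×15.999 + 2×1.008

456.99 g/mol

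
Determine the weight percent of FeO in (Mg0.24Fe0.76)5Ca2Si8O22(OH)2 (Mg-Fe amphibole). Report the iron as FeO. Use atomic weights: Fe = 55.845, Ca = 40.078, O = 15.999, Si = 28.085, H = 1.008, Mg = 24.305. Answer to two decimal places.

29.29 wt%

M((Mg0.24Fe0.76)5Ca2Si8O22(OH)2) = 932.205 g/mol; M(FeO) = 71.844 g/mol.
Moles FeO per formula unit = 3.80 Fe ÷ 1 = 3.8000.
FeO fraction = (3.8000 × 71.844) / 932.205 = 273.007/932.205 = 0.2929.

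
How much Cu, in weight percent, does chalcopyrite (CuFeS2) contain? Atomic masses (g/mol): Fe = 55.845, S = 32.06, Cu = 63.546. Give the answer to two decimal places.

34.63 weight percent

M(CuFeS2) = 183.511 g/mol.
Cu contributes 1 × 63.546 = 63.546 g per mole.
63.546/183.511 = 0.3463 → 34.63%.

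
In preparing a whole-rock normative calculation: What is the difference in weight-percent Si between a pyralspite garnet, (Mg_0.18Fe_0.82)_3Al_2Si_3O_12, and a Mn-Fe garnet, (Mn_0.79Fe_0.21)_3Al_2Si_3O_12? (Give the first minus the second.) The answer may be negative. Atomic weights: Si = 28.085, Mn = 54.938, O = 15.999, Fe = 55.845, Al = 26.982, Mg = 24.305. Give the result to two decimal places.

0.53 percentage points

Si in (Mg_0.18Fe_0.82)_3Al_2Si_3O_12: molar mass 480.710 g/mol; 3×28.085 = 84.255 g → 17.53 wt%.
Si in (Mn_0.79Fe_0.21)_3Al_2Si_3O_12: molar mass 495.592 g/mol; 3×28.085 = 84.255 g → 17.00 wt%.
Difference = 17.53 − 17.00 = 0.53 percentage points.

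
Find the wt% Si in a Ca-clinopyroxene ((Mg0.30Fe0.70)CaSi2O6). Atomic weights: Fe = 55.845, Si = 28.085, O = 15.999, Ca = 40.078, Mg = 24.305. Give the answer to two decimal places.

M((Mg0.30Fe0.70)CaSi2O6) = 238.625 g/mol.
Si contributes 2 × 28.085 = 56.170 g per mole.
56.170/238.625 = 0.2354 → 23.54%.

23.54 weight percent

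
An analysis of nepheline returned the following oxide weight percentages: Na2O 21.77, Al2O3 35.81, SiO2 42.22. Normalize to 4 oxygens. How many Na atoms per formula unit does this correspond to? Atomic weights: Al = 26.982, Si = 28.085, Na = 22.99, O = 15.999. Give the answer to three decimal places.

21.77 wt% Na2O ÷ 61.979 g/mol = 0.35125 mol, giving 0.70250 Na and 0.35125 O.
35.81 wt% Al2O3 ÷ 101.961 g/mol = 0.35121 mol, giving 0.70242 Al and 1.05363 O.
42.22 wt% SiO2 ÷ 60.083 g/mol = 0.70269 mol, giving 0.70269 Si and 1.40538 O.
Oxygen sums to 2.81026; scaling by 4/2.81026 = 1.42336 puts the formula on 4 O.
Na: 0.70250 × 1.42336 = 1.000 atoms per formula unit.

1.000 Na apfu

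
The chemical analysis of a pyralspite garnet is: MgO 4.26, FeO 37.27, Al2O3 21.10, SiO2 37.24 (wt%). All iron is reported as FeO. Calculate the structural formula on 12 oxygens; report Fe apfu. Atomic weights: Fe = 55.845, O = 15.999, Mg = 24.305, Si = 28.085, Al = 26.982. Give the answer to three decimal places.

MgO: 4.26/40.304 = 0.10570 mol → 0.10570 mol Mg, 0.10570 mol O.
FeO: 37.27/71.844 = 0.51876 mol → 0.51876 mol Fe, 0.51876 mol O.
Al2O3: 21.10/101.961 = 0.20694 mol → 0.41388 mol Al, 0.62082 mol O.
SiO2: 37.24/60.083 = 0.61981 mol → 0.61981 mol Si, 1.23962 mol O.
Total oxygen = 2.48490 mol. Normalization factor = 12/2.48490 = 4.82917.
Fe per 12 O = 0.51876 × 4.82917 = 2.505.

2.505 Fe apfu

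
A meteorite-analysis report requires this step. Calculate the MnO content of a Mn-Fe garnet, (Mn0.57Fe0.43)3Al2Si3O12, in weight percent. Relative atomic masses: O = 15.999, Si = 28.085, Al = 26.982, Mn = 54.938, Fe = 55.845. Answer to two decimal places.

Molar mass of (Mn0.57Fe0.43)3Al2Si3O12 = 1.71·54.938 + 1.29·55.845 + 2·26.982 + 3·28.085 + 12·15.999 = 496.191 g/mol.
Each formula unit contains 1.71 Mn, equivalent to 1.71/1 = 1.7100 mol MnO.
M(MnO) = 1×54.938 + 1×15.999 = 70.937 g/mol.
Mass of MnO per formula unit = 1.7100 × 70.937 = 121.302 g.
MnO wt% = 121.302 / 496.191 × 100 = 24.45%.

24.45 wt%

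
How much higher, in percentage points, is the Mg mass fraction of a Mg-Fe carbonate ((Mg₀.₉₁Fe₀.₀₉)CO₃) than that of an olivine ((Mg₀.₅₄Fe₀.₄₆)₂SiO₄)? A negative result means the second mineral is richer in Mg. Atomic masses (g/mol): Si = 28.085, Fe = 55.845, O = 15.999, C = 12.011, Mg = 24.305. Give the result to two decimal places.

First mineral: 22.118 g Mg in 87.152 g formula = 25.38 wt% Mg.
Second mineral: 26.249 g Mg in 169.708 g formula = 15.47 wt% Mg.
25.38% − 15.47% gives a difference of 9.91 percentage points.

9.91 percentage points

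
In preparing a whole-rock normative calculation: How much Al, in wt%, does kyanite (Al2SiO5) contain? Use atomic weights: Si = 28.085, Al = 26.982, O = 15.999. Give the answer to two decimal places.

33.30 wt%

Molar mass of Al2SiO5: 2·26.982 + 1·28.085 + 5·15.999 = 162.044 g/mol.
Mass of Al per formula unit: 2 × 26.982 = 53.964 g.
Weight fraction Al = 53.964 / 162.044 = 0.3330.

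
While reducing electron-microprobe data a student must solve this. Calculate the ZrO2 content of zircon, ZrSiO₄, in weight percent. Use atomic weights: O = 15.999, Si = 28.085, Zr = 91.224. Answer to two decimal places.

67.22 wt%

Molar mass of ZrSiO₄ = 1*91.224 + 1*28.085 + 4*15.999 = 183.305 g/mol.
Each formula unit contains 1 Zr, equivalent to 1/1 = 1.0000 mol ZrO2.
M(ZrO2) = 1×91.224 + 2×15.999 = 123.222 g/mol.
Mass of ZrO2 per formula unit = 1.0000 × 123.222 = 123.222 g.
ZrO2 wt% = 123.222 / 183.305 × 100 = 67.22%.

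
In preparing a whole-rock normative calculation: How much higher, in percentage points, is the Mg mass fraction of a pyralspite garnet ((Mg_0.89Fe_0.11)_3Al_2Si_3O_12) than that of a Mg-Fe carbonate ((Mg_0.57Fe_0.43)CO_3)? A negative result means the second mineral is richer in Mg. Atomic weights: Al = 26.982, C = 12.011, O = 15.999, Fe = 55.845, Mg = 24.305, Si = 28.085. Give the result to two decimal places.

Mg in (Mg_0.89Fe_0.11)_3Al_2Si_3O_12: molar mass 413.530 g/mol; 2.67×24.305 = 64.894 g → 15.69 wt%.
Mg in (Mg_0.57Fe_0.43)CO_3: molar mass 97.875 g/mol; 0.57×24.305 = 13.854 g → 14.15 wt%.
Difference = 15.69 − 14.15 = 1.54 percentage points.

1.54 percentage points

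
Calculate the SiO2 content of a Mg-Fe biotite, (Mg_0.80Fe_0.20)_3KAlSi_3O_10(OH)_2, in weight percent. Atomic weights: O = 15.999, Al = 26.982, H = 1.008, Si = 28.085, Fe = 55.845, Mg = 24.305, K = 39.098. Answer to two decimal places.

41.32 wt%

Formula mass = 436.178 g/mol.
3 Si → 3.0000 mol SiO2 per formula unit; M(SiO2) = 60.083, so SiO2 mass = 180.249 g.
180.249/436.178 × 100 = 41.32 wt%.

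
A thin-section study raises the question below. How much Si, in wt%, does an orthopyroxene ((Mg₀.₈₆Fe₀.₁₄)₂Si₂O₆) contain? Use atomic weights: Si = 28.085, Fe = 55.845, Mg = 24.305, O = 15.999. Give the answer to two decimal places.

26.80 wt%

Molar mass of (Mg₀.₈₆Fe₀.₁₄)₂Si₂O₆: 1.72*24.305 + 0.28*55.845 + 2*28.085 + 6*15.999 = 209.605 g/mol.
Mass of Si per formula unit: 2 × 28.085 = 56.170 g.
Weight fraction Si = 56.170 / 209.605 = 0.2680.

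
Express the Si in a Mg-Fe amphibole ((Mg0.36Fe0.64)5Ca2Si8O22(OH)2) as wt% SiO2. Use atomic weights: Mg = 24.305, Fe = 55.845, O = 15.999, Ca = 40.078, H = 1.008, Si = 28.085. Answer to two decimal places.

52.63 wt%

Formula mass = 913.281 g/mol.
8 Si → 8.0000 mol SiO2 per formula unit; M(SiO2) = 60.083, so SiO2 mass = 480.664 g.
480.664/913.281 × 100 = 52.63 wt%.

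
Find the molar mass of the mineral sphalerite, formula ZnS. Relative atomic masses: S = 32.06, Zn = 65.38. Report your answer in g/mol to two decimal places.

The formula mass is the sum 1*65.38 + 1*32.06.

97.44 g/mol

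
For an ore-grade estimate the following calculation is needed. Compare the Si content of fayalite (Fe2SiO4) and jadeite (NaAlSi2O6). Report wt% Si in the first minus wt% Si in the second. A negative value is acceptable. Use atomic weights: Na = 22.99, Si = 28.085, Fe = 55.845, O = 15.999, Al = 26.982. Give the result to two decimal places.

Si in Fe2SiO4: molar mass 203.771 g/mol; 1×28.085 = 28.085 g → 13.78 wt%.
Si in NaAlSi2O6: molar mass 202.136 g/mol; 2×28.085 = 56.170 g → 27.79 wt%.
Difference = 13.78 − 27.79 = -14.01 percentage points.

-14.01 percentage points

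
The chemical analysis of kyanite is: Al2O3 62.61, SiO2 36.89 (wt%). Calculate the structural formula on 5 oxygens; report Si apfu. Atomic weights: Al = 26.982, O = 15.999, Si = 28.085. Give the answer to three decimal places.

1.000 Si apfu

Al2O3: 62.61/101.961 = 0.61406 mol → 1.22812 mol Al, 1.84218 mol O.
SiO2: 36.89/60.083 = 0.61398 mol → 0.61398 mol Si, 1.22796 mol O.
Total oxygen = 3.07014 mol. Normalization factor = 5/3.07014 = 1.62859.
Si per 5 O = 0.61398 × 1.62859 = 1.000.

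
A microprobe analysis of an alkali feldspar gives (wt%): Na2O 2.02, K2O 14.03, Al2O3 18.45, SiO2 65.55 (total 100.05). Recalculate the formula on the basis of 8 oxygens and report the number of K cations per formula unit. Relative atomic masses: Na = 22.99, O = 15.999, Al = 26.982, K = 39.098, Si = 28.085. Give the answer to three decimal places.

2.02 wt% Na2O ÷ 61.979 g/mol = 0.03259 mol, giving 0.06518 Na and 0.03259 O.
14.03 wt% K2O ÷ 94.195 g/mol = 0.14895 mol, giving 0.29790 K and 0.14895 O.
18.45 wt% Al2O3 ÷ 101.961 g/mol = 0.18095 mol, giving 0.36190 Al and 0.54285 O.
65.55 wt% SiO2 ÷ 60.083 g/mol = 1.09099 mol, giving 1.09099 Si and 2.18198 O.
Oxygen sums to 2.90637; scaling by 8/2.90637 = 2.75257 puts the formula on 8 O.
K: 0.29790 × 2.75257 = 0.820 atoms per formula unit.

0.820 K apfu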